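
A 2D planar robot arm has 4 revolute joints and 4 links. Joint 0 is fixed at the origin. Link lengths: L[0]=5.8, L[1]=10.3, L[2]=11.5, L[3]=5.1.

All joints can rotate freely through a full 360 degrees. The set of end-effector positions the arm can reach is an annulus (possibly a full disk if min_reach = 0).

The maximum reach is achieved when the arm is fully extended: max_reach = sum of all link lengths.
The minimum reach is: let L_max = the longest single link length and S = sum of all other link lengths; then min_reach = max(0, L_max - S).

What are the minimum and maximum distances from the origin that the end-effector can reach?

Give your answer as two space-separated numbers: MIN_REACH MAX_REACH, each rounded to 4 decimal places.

Link lengths: [5.8, 10.3, 11.5, 5.1]
max_reach = 5.8 + 10.3 + 11.5 + 5.1 = 32.7
L_max = max([5.8, 10.3, 11.5, 5.1]) = 11.5
S (sum of others) = 32.7 - 11.5 = 21.2
min_reach = max(0, 11.5 - 21.2) = max(0, -9.7) = 0

Answer: 0.0000 32.7000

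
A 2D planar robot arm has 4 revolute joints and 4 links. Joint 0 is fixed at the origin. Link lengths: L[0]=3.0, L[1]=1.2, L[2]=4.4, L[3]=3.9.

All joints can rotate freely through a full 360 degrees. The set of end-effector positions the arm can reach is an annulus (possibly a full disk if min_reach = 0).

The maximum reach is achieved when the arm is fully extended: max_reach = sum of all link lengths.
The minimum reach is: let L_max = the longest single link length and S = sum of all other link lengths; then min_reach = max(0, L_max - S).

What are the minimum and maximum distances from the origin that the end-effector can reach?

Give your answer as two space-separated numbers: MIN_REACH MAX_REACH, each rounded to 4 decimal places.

Link lengths: [3.0, 1.2, 4.4, 3.9]
max_reach = 3 + 1.2 + 4.4 + 3.9 = 12.5
L_max = max([3.0, 1.2, 4.4, 3.9]) = 4.4
S (sum of others) = 12.5 - 4.4 = 8.1
min_reach = max(0, 4.4 - 8.1) = max(0, -3.7) = 0

Answer: 0.0000 12.5000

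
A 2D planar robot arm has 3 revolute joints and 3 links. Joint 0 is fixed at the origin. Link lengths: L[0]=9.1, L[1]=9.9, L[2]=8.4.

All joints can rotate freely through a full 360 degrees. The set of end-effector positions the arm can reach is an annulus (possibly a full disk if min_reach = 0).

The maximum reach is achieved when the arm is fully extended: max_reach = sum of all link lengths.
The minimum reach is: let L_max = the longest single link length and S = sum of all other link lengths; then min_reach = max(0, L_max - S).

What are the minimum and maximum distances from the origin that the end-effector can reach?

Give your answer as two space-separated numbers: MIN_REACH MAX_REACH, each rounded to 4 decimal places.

Answer: 0.0000 27.4000

Derivation:
Link lengths: [9.1, 9.9, 8.4]
max_reach = 9.1 + 9.9 + 8.4 = 27.4
L_max = max([9.1, 9.9, 8.4]) = 9.9
S (sum of others) = 27.4 - 9.9 = 17.5
min_reach = max(0, 9.9 - 17.5) = max(0, -7.6) = 0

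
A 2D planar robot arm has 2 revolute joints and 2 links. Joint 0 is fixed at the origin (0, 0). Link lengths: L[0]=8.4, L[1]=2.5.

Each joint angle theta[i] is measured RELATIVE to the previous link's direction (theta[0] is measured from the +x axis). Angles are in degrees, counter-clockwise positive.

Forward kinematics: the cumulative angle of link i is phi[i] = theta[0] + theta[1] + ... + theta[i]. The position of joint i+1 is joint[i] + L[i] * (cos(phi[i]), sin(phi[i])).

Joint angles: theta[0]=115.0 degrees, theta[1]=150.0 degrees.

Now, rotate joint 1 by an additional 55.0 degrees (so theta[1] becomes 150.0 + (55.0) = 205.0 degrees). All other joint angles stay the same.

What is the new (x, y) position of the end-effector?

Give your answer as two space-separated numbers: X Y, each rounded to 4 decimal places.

Answer: -1.6349 6.0060

Derivation:
joint[0] = (0.0000, 0.0000)  (base)
link 0: phi[0] = 115 = 115 deg
  cos(115 deg) = -0.4226, sin(115 deg) = 0.9063
  joint[1] = (0.0000, 0.0000) + 8.4 * (-0.4226, 0.9063) = (0.0000 + -3.5500, 0.0000 + 7.6130) = (-3.5500, 7.6130)
link 1: phi[1] = 115 + 205 = 320 deg
  cos(320 deg) = 0.7660, sin(320 deg) = -0.6428
  joint[2] = (-3.5500, 7.6130) + 2.5 * (0.7660, -0.6428) = (-3.5500 + 1.9151, 7.6130 + -1.6070) = (-1.6349, 6.0060)
End effector: (-1.6349, 6.0060)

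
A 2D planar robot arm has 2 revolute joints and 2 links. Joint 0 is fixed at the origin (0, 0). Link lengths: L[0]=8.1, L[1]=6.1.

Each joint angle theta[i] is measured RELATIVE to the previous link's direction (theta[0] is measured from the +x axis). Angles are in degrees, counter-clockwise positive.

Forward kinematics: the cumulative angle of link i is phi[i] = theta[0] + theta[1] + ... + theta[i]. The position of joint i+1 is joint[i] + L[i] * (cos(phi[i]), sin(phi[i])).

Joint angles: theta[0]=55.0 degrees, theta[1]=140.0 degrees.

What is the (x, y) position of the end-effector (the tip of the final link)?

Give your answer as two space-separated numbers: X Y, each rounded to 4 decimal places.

joint[0] = (0.0000, 0.0000)  (base)
link 0: phi[0] = 55 = 55 deg
  cos(55 deg) = 0.5736, sin(55 deg) = 0.8192
  joint[1] = (0.0000, 0.0000) + 8.1 * (0.5736, 0.8192) = (0.0000 + 4.6460, 0.0000 + 6.6351) = (4.6460, 6.6351)
link 1: phi[1] = 55 + 140 = 195 deg
  cos(195 deg) = -0.9659, sin(195 deg) = -0.2588
  joint[2] = (4.6460, 6.6351) + 6.1 * (-0.9659, -0.2588) = (4.6460 + -5.8921, 6.6351 + -1.5788) = (-1.2462, 5.0563)
End effector: (-1.2462, 5.0563)

Answer: -1.2462 5.0563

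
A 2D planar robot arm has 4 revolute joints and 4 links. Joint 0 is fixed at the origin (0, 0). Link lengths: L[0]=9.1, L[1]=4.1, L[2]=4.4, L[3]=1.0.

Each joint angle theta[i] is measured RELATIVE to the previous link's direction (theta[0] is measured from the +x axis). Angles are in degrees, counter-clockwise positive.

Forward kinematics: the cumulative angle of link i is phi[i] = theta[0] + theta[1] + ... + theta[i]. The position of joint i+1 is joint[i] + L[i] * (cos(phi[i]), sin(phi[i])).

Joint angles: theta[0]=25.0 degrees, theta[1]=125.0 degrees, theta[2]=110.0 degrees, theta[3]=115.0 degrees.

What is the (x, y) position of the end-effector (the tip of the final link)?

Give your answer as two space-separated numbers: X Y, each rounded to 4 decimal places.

Answer: 4.8986 1.8215

Derivation:
joint[0] = (0.0000, 0.0000)  (base)
link 0: phi[0] = 25 = 25 deg
  cos(25 deg) = 0.9063, sin(25 deg) = 0.4226
  joint[1] = (0.0000, 0.0000) + 9.1 * (0.9063, 0.4226) = (0.0000 + 8.2474, 0.0000 + 3.8458) = (8.2474, 3.8458)
link 1: phi[1] = 25 + 125 = 150 deg
  cos(150 deg) = -0.8660, sin(150 deg) = 0.5000
  joint[2] = (8.2474, 3.8458) + 4.1 * (-0.8660, 0.5000) = (8.2474 + -3.5507, 3.8458 + 2.0500) = (4.6967, 5.8958)
link 2: phi[2] = 25 + 125 + 110 = 260 deg
  cos(260 deg) = -0.1736, sin(260 deg) = -0.9848
  joint[3] = (4.6967, 5.8958) + 4.4 * (-0.1736, -0.9848) = (4.6967 + -0.7641, 5.8958 + -4.3332) = (3.9326, 1.5627)
link 3: phi[3] = 25 + 125 + 110 + 115 = 375 deg
  cos(375 deg) = 0.9659, sin(375 deg) = 0.2588
  joint[4] = (3.9326, 1.5627) + 1 * (0.9659, 0.2588) = (3.9326 + 0.9659, 1.5627 + 0.2588) = (4.8986, 1.8215)
End effector: (4.8986, 1.8215)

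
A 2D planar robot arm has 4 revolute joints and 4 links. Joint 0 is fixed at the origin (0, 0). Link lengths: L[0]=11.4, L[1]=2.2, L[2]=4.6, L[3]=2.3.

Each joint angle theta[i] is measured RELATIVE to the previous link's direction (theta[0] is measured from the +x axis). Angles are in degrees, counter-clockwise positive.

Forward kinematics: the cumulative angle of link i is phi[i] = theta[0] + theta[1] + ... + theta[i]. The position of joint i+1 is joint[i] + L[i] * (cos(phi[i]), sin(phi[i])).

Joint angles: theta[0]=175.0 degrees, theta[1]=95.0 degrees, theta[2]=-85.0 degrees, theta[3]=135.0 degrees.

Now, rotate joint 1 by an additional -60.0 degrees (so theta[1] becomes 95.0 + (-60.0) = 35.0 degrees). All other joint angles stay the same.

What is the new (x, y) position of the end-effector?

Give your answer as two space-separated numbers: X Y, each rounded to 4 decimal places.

Answer: -16.2997 1.3966

Derivation:
joint[0] = (0.0000, 0.0000)  (base)
link 0: phi[0] = 175 = 175 deg
  cos(175 deg) = -0.9962, sin(175 deg) = 0.0872
  joint[1] = (0.0000, 0.0000) + 11.4 * (-0.9962, 0.0872) = (0.0000 + -11.3566, 0.0000 + 0.9936) = (-11.3566, 0.9936)
link 1: phi[1] = 175 + 35 = 210 deg
  cos(210 deg) = -0.8660, sin(210 deg) = -0.5000
  joint[2] = (-11.3566, 0.9936) + 2.2 * (-0.8660, -0.5000) = (-11.3566 + -1.9053, 0.9936 + -1.1000) = (-13.2619, -0.1064)
link 2: phi[2] = 175 + 35 + -85 = 125 deg
  cos(125 deg) = -0.5736, sin(125 deg) = 0.8192
  joint[3] = (-13.2619, -0.1064) + 4.6 * (-0.5736, 0.8192) = (-13.2619 + -2.6385, -0.1064 + 3.7681) = (-15.9003, 3.6617)
link 3: phi[3] = 175 + 35 + -85 + 135 = 260 deg
  cos(260 deg) = -0.1736, sin(260 deg) = -0.9848
  joint[4] = (-15.9003, 3.6617) + 2.3 * (-0.1736, -0.9848) = (-15.9003 + -0.3994, 3.6617 + -2.2651) = (-16.2997, 1.3966)
End effector: (-16.2997, 1.3966)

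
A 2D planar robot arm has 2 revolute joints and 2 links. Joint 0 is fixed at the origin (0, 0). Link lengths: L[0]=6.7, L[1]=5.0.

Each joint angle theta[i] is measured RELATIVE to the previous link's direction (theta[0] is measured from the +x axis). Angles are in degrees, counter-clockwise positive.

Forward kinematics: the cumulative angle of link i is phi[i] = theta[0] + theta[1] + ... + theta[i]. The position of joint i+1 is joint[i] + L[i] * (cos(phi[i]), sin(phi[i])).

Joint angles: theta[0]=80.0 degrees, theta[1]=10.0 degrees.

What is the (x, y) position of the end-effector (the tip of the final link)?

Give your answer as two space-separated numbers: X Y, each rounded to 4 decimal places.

joint[0] = (0.0000, 0.0000)  (base)
link 0: phi[0] = 80 = 80 deg
  cos(80 deg) = 0.1736, sin(80 deg) = 0.9848
  joint[1] = (0.0000, 0.0000) + 6.7 * (0.1736, 0.9848) = (0.0000 + 1.1634, 0.0000 + 6.5982) = (1.1634, 6.5982)
link 1: phi[1] = 80 + 10 = 90 deg
  cos(90 deg) = 0.0000, sin(90 deg) = 1.0000
  joint[2] = (1.1634, 6.5982) + 5 * (0.0000, 1.0000) = (1.1634 + 0.0000, 6.5982 + 5.0000) = (1.1634, 11.5982)
End effector: (1.1634, 11.5982)

Answer: 1.1634 11.5982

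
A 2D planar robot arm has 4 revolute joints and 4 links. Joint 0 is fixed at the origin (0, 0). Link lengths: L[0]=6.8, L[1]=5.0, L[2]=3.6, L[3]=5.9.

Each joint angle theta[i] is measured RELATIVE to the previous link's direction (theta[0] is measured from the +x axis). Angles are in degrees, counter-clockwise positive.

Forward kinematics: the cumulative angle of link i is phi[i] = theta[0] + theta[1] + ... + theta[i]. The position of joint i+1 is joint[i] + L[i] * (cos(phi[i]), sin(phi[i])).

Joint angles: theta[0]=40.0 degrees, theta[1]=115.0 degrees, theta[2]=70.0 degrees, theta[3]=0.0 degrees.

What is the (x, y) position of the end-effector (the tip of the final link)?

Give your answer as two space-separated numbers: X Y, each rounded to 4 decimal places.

Answer: -6.0400 -0.2335

Derivation:
joint[0] = (0.0000, 0.0000)  (base)
link 0: phi[0] = 40 = 40 deg
  cos(40 deg) = 0.7660, sin(40 deg) = 0.6428
  joint[1] = (0.0000, 0.0000) + 6.8 * (0.7660, 0.6428) = (0.0000 + 5.2091, 0.0000 + 4.3710) = (5.2091, 4.3710)
link 1: phi[1] = 40 + 115 = 155 deg
  cos(155 deg) = -0.9063, sin(155 deg) = 0.4226
  joint[2] = (5.2091, 4.3710) + 5 * (-0.9063, 0.4226) = (5.2091 + -4.5315, 4.3710 + 2.1131) = (0.6776, 6.4840)
link 2: phi[2] = 40 + 115 + 70 = 225 deg
  cos(225 deg) = -0.7071, sin(225 deg) = -0.7071
  joint[3] = (0.6776, 6.4840) + 3.6 * (-0.7071, -0.7071) = (0.6776 + -2.5456, 6.4840 + -2.5456) = (-1.8680, 3.9385)
link 3: phi[3] = 40 + 115 + 70 + 0 = 225 deg
  cos(225 deg) = -0.7071, sin(225 deg) = -0.7071
  joint[4] = (-1.8680, 3.9385) + 5.9 * (-0.7071, -0.7071) = (-1.8680 + -4.1719, 3.9385 + -4.1719) = (-6.0400, -0.2335)
End effector: (-6.0400, -0.2335)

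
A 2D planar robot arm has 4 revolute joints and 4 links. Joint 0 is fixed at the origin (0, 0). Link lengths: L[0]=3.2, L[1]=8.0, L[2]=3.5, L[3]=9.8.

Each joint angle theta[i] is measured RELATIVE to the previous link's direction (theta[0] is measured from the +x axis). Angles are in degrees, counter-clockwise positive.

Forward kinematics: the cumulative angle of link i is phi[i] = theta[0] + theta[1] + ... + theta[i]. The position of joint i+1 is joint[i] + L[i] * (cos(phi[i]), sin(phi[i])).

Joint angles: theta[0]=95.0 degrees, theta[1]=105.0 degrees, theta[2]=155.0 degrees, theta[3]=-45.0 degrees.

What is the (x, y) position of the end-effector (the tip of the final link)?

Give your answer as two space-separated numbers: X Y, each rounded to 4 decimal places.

joint[0] = (0.0000, 0.0000)  (base)
link 0: phi[0] = 95 = 95 deg
  cos(95 deg) = -0.0872, sin(95 deg) = 0.9962
  joint[1] = (0.0000, 0.0000) + 3.2 * (-0.0872, 0.9962) = (0.0000 + -0.2789, 0.0000 + 3.1878) = (-0.2789, 3.1878)
link 1: phi[1] = 95 + 105 = 200 deg
  cos(200 deg) = -0.9397, sin(200 deg) = -0.3420
  joint[2] = (-0.2789, 3.1878) + 8 * (-0.9397, -0.3420) = (-0.2789 + -7.5175, 3.1878 + -2.7362) = (-7.7964, 0.4517)
link 2: phi[2] = 95 + 105 + 155 = 355 deg
  cos(355 deg) = 0.9962, sin(355 deg) = -0.0872
  joint[3] = (-7.7964, 0.4517) + 3.5 * (0.9962, -0.0872) = (-7.7964 + 3.4867, 0.4517 + -0.3050) = (-4.3098, 0.1466)
link 3: phi[3] = 95 + 105 + 155 + -45 = 310 deg
  cos(310 deg) = 0.6428, sin(310 deg) = -0.7660
  joint[4] = (-4.3098, 0.1466) + 9.8 * (0.6428, -0.7660) = (-4.3098 + 6.2993, 0.1466 + -7.5072) = (1.9896, -7.3606)
End effector: (1.9896, -7.3606)

Answer: 1.9896 -7.3606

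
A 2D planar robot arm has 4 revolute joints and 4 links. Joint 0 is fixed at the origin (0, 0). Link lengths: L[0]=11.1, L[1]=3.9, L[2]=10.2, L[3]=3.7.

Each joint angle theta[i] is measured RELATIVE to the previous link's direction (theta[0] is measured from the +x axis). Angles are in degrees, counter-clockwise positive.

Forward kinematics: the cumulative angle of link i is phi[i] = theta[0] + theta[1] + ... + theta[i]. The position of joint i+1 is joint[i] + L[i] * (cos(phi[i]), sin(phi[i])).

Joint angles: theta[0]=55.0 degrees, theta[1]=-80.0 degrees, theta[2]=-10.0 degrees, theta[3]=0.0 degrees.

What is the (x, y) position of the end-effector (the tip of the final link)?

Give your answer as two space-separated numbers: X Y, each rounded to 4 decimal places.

Answer: 21.2875 -0.5283

Derivation:
joint[0] = (0.0000, 0.0000)  (base)
link 0: phi[0] = 55 = 55 deg
  cos(55 deg) = 0.5736, sin(55 deg) = 0.8192
  joint[1] = (0.0000, 0.0000) + 11.1 * (0.5736, 0.8192) = (0.0000 + 6.3667, 0.0000 + 9.0926) = (6.3667, 9.0926)
link 1: phi[1] = 55 + -80 = -25 deg
  cos(-25 deg) = 0.9063, sin(-25 deg) = -0.4226
  joint[2] = (6.3667, 9.0926) + 3.9 * (0.9063, -0.4226) = (6.3667 + 3.5346, 9.0926 + -1.6482) = (9.9013, 7.4444)
link 2: phi[2] = 55 + -80 + -10 = -35 deg
  cos(-35 deg) = 0.8192, sin(-35 deg) = -0.5736
  joint[3] = (9.9013, 7.4444) + 10.2 * (0.8192, -0.5736) = (9.9013 + 8.3554, 7.4444 + -5.8505) = (18.2566, 1.5939)
link 3: phi[3] = 55 + -80 + -10 + 0 = -35 deg
  cos(-35 deg) = 0.8192, sin(-35 deg) = -0.5736
  joint[4] = (18.2566, 1.5939) + 3.7 * (0.8192, -0.5736) = (18.2566 + 3.0309, 1.5939 + -2.1222) = (21.2875, -0.5283)
End effector: (21.2875, -0.5283)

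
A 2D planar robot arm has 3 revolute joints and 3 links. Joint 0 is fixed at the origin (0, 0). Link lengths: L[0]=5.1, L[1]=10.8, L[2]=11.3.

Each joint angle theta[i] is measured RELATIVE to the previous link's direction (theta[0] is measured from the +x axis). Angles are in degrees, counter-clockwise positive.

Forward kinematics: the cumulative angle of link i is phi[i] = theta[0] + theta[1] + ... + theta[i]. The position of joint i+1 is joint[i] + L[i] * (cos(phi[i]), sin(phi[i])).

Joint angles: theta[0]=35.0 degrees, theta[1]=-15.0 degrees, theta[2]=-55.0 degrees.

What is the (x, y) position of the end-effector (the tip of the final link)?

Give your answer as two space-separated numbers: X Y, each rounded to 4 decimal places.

Answer: 23.5828 0.1376

Derivation:
joint[0] = (0.0000, 0.0000)  (base)
link 0: phi[0] = 35 = 35 deg
  cos(35 deg) = 0.8192, sin(35 deg) = 0.5736
  joint[1] = (0.0000, 0.0000) + 5.1 * (0.8192, 0.5736) = (0.0000 + 4.1777, 0.0000 + 2.9252) = (4.1777, 2.9252)
link 1: phi[1] = 35 + -15 = 20 deg
  cos(20 deg) = 0.9397, sin(20 deg) = 0.3420
  joint[2] = (4.1777, 2.9252) + 10.8 * (0.9397, 0.3420) = (4.1777 + 10.1487, 2.9252 + 3.6938) = (14.3264, 6.6191)
link 2: phi[2] = 35 + -15 + -55 = -35 deg
  cos(-35 deg) = 0.8192, sin(-35 deg) = -0.5736
  joint[3] = (14.3264, 6.6191) + 11.3 * (0.8192, -0.5736) = (14.3264 + 9.2564, 6.6191 + -6.4814) = (23.5828, 0.1376)
End effector: (23.5828, 0.1376)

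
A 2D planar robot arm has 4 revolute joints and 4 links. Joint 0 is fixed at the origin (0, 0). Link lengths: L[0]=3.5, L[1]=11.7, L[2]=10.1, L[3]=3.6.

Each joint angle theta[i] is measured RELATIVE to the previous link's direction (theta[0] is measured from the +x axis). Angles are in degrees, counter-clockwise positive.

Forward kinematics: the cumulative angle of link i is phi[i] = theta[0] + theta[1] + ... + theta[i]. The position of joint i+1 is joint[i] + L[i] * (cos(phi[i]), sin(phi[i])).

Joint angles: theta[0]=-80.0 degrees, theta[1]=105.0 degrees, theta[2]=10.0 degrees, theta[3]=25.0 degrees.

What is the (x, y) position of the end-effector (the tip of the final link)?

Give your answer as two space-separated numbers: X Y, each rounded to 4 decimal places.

Answer: 21.2850 10.4086

Derivation:
joint[0] = (0.0000, 0.0000)  (base)
link 0: phi[0] = -80 = -80 deg
  cos(-80 deg) = 0.1736, sin(-80 deg) = -0.9848
  joint[1] = (0.0000, 0.0000) + 3.5 * (0.1736, -0.9848) = (0.0000 + 0.6078, 0.0000 + -3.4468) = (0.6078, -3.4468)
link 1: phi[1] = -80 + 105 = 25 deg
  cos(25 deg) = 0.9063, sin(25 deg) = 0.4226
  joint[2] = (0.6078, -3.4468) + 11.7 * (0.9063, 0.4226) = (0.6078 + 10.6038, -3.4468 + 4.9446) = (11.2116, 1.4978)
link 2: phi[2] = -80 + 105 + 10 = 35 deg
  cos(35 deg) = 0.8192, sin(35 deg) = 0.5736
  joint[3] = (11.2116, 1.4978) + 10.1 * (0.8192, 0.5736) = (11.2116 + 8.2734, 1.4978 + 5.7931) = (19.4850, 7.2909)
link 3: phi[3] = -80 + 105 + 10 + 25 = 60 deg
  cos(60 deg) = 0.5000, sin(60 deg) = 0.8660
  joint[4] = (19.4850, 7.2909) + 3.6 * (0.5000, 0.8660) = (19.4850 + 1.8000, 7.2909 + 3.1177) = (21.2850, 10.4086)
End effector: (21.2850, 10.4086)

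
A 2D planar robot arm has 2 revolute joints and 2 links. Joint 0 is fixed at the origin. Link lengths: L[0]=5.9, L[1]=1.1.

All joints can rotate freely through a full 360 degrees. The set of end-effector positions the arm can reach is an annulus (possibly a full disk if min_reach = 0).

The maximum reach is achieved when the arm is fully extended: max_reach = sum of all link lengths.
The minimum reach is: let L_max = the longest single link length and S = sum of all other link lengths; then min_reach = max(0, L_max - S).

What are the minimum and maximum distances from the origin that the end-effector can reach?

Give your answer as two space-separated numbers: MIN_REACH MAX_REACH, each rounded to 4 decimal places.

Answer: 4.8000 7.0000

Derivation:
Link lengths: [5.9, 1.1]
max_reach = 5.9 + 1.1 = 7
L_max = max([5.9, 1.1]) = 5.9
S (sum of others) = 7 - 5.9 = 1.1
min_reach = max(0, 5.9 - 1.1) = max(0, 4.8) = 4.8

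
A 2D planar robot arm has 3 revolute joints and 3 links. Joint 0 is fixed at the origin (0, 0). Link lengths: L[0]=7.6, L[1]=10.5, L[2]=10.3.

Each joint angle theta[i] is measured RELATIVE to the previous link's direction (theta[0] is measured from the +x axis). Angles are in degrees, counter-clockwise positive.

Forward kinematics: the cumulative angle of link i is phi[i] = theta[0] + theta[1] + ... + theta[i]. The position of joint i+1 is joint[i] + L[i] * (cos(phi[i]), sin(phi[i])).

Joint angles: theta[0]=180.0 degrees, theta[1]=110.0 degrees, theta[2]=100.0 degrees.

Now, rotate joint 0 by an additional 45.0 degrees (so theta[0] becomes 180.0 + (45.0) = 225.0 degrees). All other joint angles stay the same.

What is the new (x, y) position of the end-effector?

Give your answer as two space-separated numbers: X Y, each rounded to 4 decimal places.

Answer: 6.8081 0.1375

Derivation:
joint[0] = (0.0000, 0.0000)  (base)
link 0: phi[0] = 225 = 225 deg
  cos(225 deg) = -0.7071, sin(225 deg) = -0.7071
  joint[1] = (0.0000, 0.0000) + 7.6 * (-0.7071, -0.7071) = (0.0000 + -5.3740, 0.0000 + -5.3740) = (-5.3740, -5.3740)
link 1: phi[1] = 225 + 110 = 335 deg
  cos(335 deg) = 0.9063, sin(335 deg) = -0.4226
  joint[2] = (-5.3740, -5.3740) + 10.5 * (0.9063, -0.4226) = (-5.3740 + 9.5162, -5.3740 + -4.4375) = (4.1422, -9.8115)
link 2: phi[2] = 225 + 110 + 100 = 435 deg
  cos(435 deg) = 0.2588, sin(435 deg) = 0.9659
  joint[3] = (4.1422, -9.8115) + 10.3 * (0.2588, 0.9659) = (4.1422 + 2.6658, -9.8115 + 9.9490) = (6.8081, 0.1375)
End effector: (6.8081, 0.1375)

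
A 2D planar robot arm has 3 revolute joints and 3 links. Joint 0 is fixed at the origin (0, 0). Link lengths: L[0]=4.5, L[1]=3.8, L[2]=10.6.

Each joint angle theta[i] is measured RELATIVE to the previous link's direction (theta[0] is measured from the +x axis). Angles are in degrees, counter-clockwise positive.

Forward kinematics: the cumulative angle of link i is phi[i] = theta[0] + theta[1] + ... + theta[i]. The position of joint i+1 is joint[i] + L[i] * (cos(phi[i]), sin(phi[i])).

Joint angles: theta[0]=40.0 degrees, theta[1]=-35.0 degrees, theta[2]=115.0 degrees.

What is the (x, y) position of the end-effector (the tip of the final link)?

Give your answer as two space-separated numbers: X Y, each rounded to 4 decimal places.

Answer: 1.9327 12.4036

Derivation:
joint[0] = (0.0000, 0.0000)  (base)
link 0: phi[0] = 40 = 40 deg
  cos(40 deg) = 0.7660, sin(40 deg) = 0.6428
  joint[1] = (0.0000, 0.0000) + 4.5 * (0.7660, 0.6428) = (0.0000 + 3.4472, 0.0000 + 2.8925) = (3.4472, 2.8925)
link 1: phi[1] = 40 + -35 = 5 deg
  cos(5 deg) = 0.9962, sin(5 deg) = 0.0872
  joint[2] = (3.4472, 2.8925) + 3.8 * (0.9962, 0.0872) = (3.4472 + 3.7855, 2.8925 + 0.3312) = (7.2327, 3.2237)
link 2: phi[2] = 40 + -35 + 115 = 120 deg
  cos(120 deg) = -0.5000, sin(120 deg) = 0.8660
  joint[3] = (7.2327, 3.2237) + 10.6 * (-0.5000, 0.8660) = (7.2327 + -5.3000, 3.2237 + 9.1799) = (1.9327, 12.4036)
End effector: (1.9327, 12.4036)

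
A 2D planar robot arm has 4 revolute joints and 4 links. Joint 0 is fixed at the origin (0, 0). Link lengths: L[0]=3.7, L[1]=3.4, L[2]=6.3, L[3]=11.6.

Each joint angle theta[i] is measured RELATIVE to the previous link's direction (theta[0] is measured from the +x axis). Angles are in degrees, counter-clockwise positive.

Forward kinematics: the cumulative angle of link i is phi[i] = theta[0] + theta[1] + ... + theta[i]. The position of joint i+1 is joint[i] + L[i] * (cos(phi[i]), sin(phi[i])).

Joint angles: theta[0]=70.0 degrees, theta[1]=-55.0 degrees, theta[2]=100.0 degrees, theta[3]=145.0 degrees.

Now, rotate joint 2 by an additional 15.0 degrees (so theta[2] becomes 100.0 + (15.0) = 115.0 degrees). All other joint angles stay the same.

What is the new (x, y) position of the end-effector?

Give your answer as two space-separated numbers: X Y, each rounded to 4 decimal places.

Answer: 1.5111 -2.3729

Derivation:
joint[0] = (0.0000, 0.0000)  (base)
link 0: phi[0] = 70 = 70 deg
  cos(70 deg) = 0.3420, sin(70 deg) = 0.9397
  joint[1] = (0.0000, 0.0000) + 3.7 * (0.3420, 0.9397) = (0.0000 + 1.2655, 0.0000 + 3.4769) = (1.2655, 3.4769)
link 1: phi[1] = 70 + -55 = 15 deg
  cos(15 deg) = 0.9659, sin(15 deg) = 0.2588
  joint[2] = (1.2655, 3.4769) + 3.4 * (0.9659, 0.2588) = (1.2655 + 3.2841, 3.4769 + 0.8800) = (4.5496, 4.3568)
link 2: phi[2] = 70 + -55 + 115 = 130 deg
  cos(130 deg) = -0.6428, sin(130 deg) = 0.7660
  joint[3] = (4.5496, 4.3568) + 6.3 * (-0.6428, 0.7660) = (4.5496 + -4.0496, 4.3568 + 4.8261) = (0.5001, 9.1829)
link 3: phi[3] = 70 + -55 + 115 + 145 = 275 deg
  cos(275 deg) = 0.0872, sin(275 deg) = -0.9962
  joint[4] = (0.5001, 9.1829) + 11.6 * (0.0872, -0.9962) = (0.5001 + 1.0110, 9.1829 + -11.5559) = (1.5111, -2.3729)
End effector: (1.5111, -2.3729)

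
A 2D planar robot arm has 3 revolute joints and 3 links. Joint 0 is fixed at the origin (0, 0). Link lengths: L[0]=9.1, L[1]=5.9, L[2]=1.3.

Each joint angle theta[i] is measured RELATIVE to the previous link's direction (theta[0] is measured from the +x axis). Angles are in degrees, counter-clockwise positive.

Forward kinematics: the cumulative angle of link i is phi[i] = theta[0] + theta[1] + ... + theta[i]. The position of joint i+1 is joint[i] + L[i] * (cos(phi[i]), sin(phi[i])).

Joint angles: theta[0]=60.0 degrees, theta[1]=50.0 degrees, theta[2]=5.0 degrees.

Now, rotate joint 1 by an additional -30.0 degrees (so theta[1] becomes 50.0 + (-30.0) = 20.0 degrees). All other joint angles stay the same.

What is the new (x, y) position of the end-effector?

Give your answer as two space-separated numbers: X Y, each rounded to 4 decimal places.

Answer: 5.6878 14.9863

Derivation:
joint[0] = (0.0000, 0.0000)  (base)
link 0: phi[0] = 60 = 60 deg
  cos(60 deg) = 0.5000, sin(60 deg) = 0.8660
  joint[1] = (0.0000, 0.0000) + 9.1 * (0.5000, 0.8660) = (0.0000 + 4.5500, 0.0000 + 7.8808) = (4.5500, 7.8808)
link 1: phi[1] = 60 + 20 = 80 deg
  cos(80 deg) = 0.1736, sin(80 deg) = 0.9848
  joint[2] = (4.5500, 7.8808) + 5.9 * (0.1736, 0.9848) = (4.5500 + 1.0245, 7.8808 + 5.8104) = (5.5745, 13.6912)
link 2: phi[2] = 60 + 20 + 5 = 85 deg
  cos(85 deg) = 0.0872, sin(85 deg) = 0.9962
  joint[3] = (5.5745, 13.6912) + 1.3 * (0.0872, 0.9962) = (5.5745 + 0.1133, 13.6912 + 1.2951) = (5.6878, 14.9863)
End effector: (5.6878, 14.9863)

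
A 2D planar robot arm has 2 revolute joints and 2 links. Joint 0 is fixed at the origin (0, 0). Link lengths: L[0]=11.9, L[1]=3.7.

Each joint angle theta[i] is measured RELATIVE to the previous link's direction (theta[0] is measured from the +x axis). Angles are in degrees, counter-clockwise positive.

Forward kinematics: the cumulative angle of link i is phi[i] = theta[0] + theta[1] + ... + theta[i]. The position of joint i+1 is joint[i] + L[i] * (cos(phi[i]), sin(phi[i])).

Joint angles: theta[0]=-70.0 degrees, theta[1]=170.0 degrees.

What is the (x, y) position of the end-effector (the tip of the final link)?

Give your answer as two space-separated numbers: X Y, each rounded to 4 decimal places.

joint[0] = (0.0000, 0.0000)  (base)
link 0: phi[0] = -70 = -70 deg
  cos(-70 deg) = 0.3420, sin(-70 deg) = -0.9397
  joint[1] = (0.0000, 0.0000) + 11.9 * (0.3420, -0.9397) = (0.0000 + 4.0700, 0.0000 + -11.1823) = (4.0700, -11.1823)
link 1: phi[1] = -70 + 170 = 100 deg
  cos(100 deg) = -0.1736, sin(100 deg) = 0.9848
  joint[2] = (4.0700, -11.1823) + 3.7 * (-0.1736, 0.9848) = (4.0700 + -0.6425, -11.1823 + 3.6438) = (3.4275, -7.5386)
End effector: (3.4275, -7.5386)

Answer: 3.4275 -7.5386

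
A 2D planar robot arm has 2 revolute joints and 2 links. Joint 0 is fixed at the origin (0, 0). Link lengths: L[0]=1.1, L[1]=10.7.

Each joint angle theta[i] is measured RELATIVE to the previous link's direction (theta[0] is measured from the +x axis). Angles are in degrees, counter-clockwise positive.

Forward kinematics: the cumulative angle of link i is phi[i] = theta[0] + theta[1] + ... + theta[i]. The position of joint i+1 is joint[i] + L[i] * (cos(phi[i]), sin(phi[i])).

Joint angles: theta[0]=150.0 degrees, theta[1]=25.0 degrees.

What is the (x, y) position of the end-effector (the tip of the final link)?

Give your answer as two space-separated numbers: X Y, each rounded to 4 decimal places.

joint[0] = (0.0000, 0.0000)  (base)
link 0: phi[0] = 150 = 150 deg
  cos(150 deg) = -0.8660, sin(150 deg) = 0.5000
  joint[1] = (0.0000, 0.0000) + 1.1 * (-0.8660, 0.5000) = (0.0000 + -0.9526, 0.0000 + 0.5500) = (-0.9526, 0.5500)
link 1: phi[1] = 150 + 25 = 175 deg
  cos(175 deg) = -0.9962, sin(175 deg) = 0.0872
  joint[2] = (-0.9526, 0.5500) + 10.7 * (-0.9962, 0.0872) = (-0.9526 + -10.6593, 0.5500 + 0.9326) = (-11.6119, 1.4826)
End effector: (-11.6119, 1.4826)

Answer: -11.6119 1.4826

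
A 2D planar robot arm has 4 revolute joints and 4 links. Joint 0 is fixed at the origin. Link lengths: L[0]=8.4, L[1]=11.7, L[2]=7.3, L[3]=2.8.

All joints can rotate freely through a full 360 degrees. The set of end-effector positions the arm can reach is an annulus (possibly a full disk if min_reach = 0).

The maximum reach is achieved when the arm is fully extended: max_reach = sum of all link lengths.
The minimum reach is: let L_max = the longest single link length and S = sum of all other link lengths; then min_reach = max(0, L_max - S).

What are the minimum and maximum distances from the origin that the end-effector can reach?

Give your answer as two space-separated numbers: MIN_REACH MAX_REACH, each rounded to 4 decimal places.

Answer: 0.0000 30.2000

Derivation:
Link lengths: [8.4, 11.7, 7.3, 2.8]
max_reach = 8.4 + 11.7 + 7.3 + 2.8 = 30.2
L_max = max([8.4, 11.7, 7.3, 2.8]) = 11.7
S (sum of others) = 30.2 - 11.7 = 18.5
min_reach = max(0, 11.7 - 18.5) = max(0, -6.8) = 0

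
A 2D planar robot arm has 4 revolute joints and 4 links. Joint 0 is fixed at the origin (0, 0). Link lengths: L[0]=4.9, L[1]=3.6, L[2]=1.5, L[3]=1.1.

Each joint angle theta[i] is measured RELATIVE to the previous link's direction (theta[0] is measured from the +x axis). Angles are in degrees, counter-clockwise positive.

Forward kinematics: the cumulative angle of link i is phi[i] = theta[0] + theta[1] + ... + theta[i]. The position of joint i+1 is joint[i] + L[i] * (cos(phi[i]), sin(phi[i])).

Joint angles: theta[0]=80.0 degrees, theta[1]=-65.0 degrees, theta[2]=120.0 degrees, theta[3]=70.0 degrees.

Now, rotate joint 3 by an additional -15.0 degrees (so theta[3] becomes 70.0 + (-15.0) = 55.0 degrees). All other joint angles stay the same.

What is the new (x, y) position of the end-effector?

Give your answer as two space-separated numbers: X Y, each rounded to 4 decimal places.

joint[0] = (0.0000, 0.0000)  (base)
link 0: phi[0] = 80 = 80 deg
  cos(80 deg) = 0.1736, sin(80 deg) = 0.9848
  joint[1] = (0.0000, 0.0000) + 4.9 * (0.1736, 0.9848) = (0.0000 + 0.8509, 0.0000 + 4.8256) = (0.8509, 4.8256)
link 1: phi[1] = 80 + -65 = 15 deg
  cos(15 deg) = 0.9659, sin(15 deg) = 0.2588
  joint[2] = (0.8509, 4.8256) + 3.6 * (0.9659, 0.2588) = (0.8509 + 3.4773, 4.8256 + 0.9317) = (4.3282, 5.7573)
link 2: phi[2] = 80 + -65 + 120 = 135 deg
  cos(135 deg) = -0.7071, sin(135 deg) = 0.7071
  joint[3] = (4.3282, 5.7573) + 1.5 * (-0.7071, 0.7071) = (4.3282 + -1.0607, 5.7573 + 1.0607) = (3.2675, 6.8180)
link 3: phi[3] = 80 + -65 + 120 + 55 = 190 deg
  cos(190 deg) = -0.9848, sin(190 deg) = -0.1736
  joint[4] = (3.2675, 6.8180) + 1.1 * (-0.9848, -0.1736) = (3.2675 + -1.0833, 6.8180 + -0.1910) = (2.1843, 6.6270)
End effector: (2.1843, 6.6270)

Answer: 2.1843 6.6270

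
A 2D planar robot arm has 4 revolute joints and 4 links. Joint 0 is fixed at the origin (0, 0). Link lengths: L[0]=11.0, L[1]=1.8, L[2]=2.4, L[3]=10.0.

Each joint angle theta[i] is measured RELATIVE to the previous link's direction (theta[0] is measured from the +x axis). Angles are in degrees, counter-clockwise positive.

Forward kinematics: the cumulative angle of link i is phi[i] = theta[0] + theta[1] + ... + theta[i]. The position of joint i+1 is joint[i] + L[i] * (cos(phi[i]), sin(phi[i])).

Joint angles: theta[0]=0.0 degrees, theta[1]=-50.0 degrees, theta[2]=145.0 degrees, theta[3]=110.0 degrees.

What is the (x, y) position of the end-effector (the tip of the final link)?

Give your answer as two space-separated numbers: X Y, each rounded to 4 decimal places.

Answer: 2.8848 -3.2142

Derivation:
joint[0] = (0.0000, 0.0000)  (base)
link 0: phi[0] = 0 = 0 deg
  cos(0 deg) = 1.0000, sin(0 deg) = 0.0000
  joint[1] = (0.0000, 0.0000) + 11 * (1.0000, 0.0000) = (0.0000 + 11.0000, 0.0000 + 0.0000) = (11.0000, 0.0000)
link 1: phi[1] = 0 + -50 = -50 deg
  cos(-50 deg) = 0.6428, sin(-50 deg) = -0.7660
  joint[2] = (11.0000, 0.0000) + 1.8 * (0.6428, -0.7660) = (11.0000 + 1.1570, 0.0000 + -1.3789) = (12.1570, -1.3789)
link 2: phi[2] = 0 + -50 + 145 = 95 deg
  cos(95 deg) = -0.0872, sin(95 deg) = 0.9962
  joint[3] = (12.1570, -1.3789) + 2.4 * (-0.0872, 0.9962) = (12.1570 + -0.2092, -1.3789 + 2.3909) = (11.9478, 1.0120)
link 3: phi[3] = 0 + -50 + 145 + 110 = 205 deg
  cos(205 deg) = -0.9063, sin(205 deg) = -0.4226
  joint[4] = (11.9478, 1.0120) + 10 * (-0.9063, -0.4226) = (11.9478 + -9.0631, 1.0120 + -4.2262) = (2.8848, -3.2142)
End effector: (2.8848, -3.2142)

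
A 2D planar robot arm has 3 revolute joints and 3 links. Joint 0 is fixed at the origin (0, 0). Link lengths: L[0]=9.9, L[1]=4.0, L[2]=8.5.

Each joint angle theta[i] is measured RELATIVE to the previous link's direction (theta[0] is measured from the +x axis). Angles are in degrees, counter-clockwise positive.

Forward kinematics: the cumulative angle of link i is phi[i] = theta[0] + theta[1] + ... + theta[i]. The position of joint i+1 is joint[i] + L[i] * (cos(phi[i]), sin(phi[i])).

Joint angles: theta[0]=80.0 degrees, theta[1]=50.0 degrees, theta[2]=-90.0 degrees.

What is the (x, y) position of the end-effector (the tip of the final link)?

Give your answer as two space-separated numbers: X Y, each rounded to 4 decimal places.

Answer: 5.6593 18.2775

Derivation:
joint[0] = (0.0000, 0.0000)  (base)
link 0: phi[0] = 80 = 80 deg
  cos(80 deg) = 0.1736, sin(80 deg) = 0.9848
  joint[1] = (0.0000, 0.0000) + 9.9 * (0.1736, 0.9848) = (0.0000 + 1.7191, 0.0000 + 9.7496) = (1.7191, 9.7496)
link 1: phi[1] = 80 + 50 = 130 deg
  cos(130 deg) = -0.6428, sin(130 deg) = 0.7660
  joint[2] = (1.7191, 9.7496) + 4 * (-0.6428, 0.7660) = (1.7191 + -2.5712, 9.7496 + 3.0642) = (-0.8520, 12.8138)
link 2: phi[2] = 80 + 50 + -90 = 40 deg
  cos(40 deg) = 0.7660, sin(40 deg) = 0.6428
  joint[3] = (-0.8520, 12.8138) + 8.5 * (0.7660, 0.6428) = (-0.8520 + 6.5114, 12.8138 + 5.4637) = (5.6593, 18.2775)
End effector: (5.6593, 18.2775)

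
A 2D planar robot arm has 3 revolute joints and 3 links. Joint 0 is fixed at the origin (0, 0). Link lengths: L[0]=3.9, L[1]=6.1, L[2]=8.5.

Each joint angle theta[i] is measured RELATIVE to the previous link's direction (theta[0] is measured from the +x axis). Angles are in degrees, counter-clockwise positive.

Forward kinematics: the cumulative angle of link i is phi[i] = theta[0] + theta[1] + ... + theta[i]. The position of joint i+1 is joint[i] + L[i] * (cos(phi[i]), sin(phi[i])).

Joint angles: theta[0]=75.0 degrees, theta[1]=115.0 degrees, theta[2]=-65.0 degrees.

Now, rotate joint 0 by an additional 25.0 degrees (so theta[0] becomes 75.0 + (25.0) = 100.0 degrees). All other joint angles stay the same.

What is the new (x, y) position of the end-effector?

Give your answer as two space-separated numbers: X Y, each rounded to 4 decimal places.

Answer: -13.0353 4.5919

Derivation:
joint[0] = (0.0000, 0.0000)  (base)
link 0: phi[0] = 100 = 100 deg
  cos(100 deg) = -0.1736, sin(100 deg) = 0.9848
  joint[1] = (0.0000, 0.0000) + 3.9 * (-0.1736, 0.9848) = (0.0000 + -0.6772, 0.0000 + 3.8408) = (-0.6772, 3.8408)
link 1: phi[1] = 100 + 115 = 215 deg
  cos(215 deg) = -0.8192, sin(215 deg) = -0.5736
  joint[2] = (-0.6772, 3.8408) + 6.1 * (-0.8192, -0.5736) = (-0.6772 + -4.9968, 3.8408 + -3.4988) = (-5.6741, 0.3419)
link 2: phi[2] = 100 + 115 + -65 = 150 deg
  cos(150 deg) = -0.8660, sin(150 deg) = 0.5000
  joint[3] = (-5.6741, 0.3419) + 8.5 * (-0.8660, 0.5000) = (-5.6741 + -7.3612, 0.3419 + 4.2500) = (-13.0353, 4.5919)
End effector: (-13.0353, 4.5919)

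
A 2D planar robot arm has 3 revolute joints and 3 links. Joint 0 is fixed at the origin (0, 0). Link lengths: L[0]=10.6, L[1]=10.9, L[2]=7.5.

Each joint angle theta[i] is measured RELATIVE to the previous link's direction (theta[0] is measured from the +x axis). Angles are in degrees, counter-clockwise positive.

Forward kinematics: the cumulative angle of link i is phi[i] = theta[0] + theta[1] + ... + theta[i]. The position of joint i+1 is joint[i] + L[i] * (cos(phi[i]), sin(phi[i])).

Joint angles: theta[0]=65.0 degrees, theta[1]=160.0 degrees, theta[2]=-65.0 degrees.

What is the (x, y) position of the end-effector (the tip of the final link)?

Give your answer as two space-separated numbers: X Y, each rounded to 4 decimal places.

joint[0] = (0.0000, 0.0000)  (base)
link 0: phi[0] = 65 = 65 deg
  cos(65 deg) = 0.4226, sin(65 deg) = 0.9063
  joint[1] = (0.0000, 0.0000) + 10.6 * (0.4226, 0.9063) = (0.0000 + 4.4798, 0.0000 + 9.6069) = (4.4798, 9.6069)
link 1: phi[1] = 65 + 160 = 225 deg
  cos(225 deg) = -0.7071, sin(225 deg) = -0.7071
  joint[2] = (4.4798, 9.6069) + 10.9 * (-0.7071, -0.7071) = (4.4798 + -7.7075, 9.6069 + -7.7075) = (-3.2277, 1.8994)
link 2: phi[2] = 65 + 160 + -65 = 160 deg
  cos(160 deg) = -0.9397, sin(160 deg) = 0.3420
  joint[3] = (-3.2277, 1.8994) + 7.5 * (-0.9397, 0.3420) = (-3.2277 + -7.0477, 1.8994 + 2.5652) = (-10.2754, 4.4645)
End effector: (-10.2754, 4.4645)

Answer: -10.2754 4.4645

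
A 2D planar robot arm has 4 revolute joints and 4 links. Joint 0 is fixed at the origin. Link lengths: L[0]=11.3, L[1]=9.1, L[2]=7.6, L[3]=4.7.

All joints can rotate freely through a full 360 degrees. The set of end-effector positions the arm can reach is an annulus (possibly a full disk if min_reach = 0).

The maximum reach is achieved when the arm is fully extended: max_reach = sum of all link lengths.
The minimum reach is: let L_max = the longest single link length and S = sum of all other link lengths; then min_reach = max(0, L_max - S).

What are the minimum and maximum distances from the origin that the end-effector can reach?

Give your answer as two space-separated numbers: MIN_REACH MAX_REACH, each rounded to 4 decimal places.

Answer: 0.0000 32.7000

Derivation:
Link lengths: [11.3, 9.1, 7.6, 4.7]
max_reach = 11.3 + 9.1 + 7.6 + 4.7 = 32.7
L_max = max([11.3, 9.1, 7.6, 4.7]) = 11.3
S (sum of others) = 32.7 - 11.3 = 21.4
min_reach = max(0, 11.3 - 21.4) = max(0, -10.1) = 0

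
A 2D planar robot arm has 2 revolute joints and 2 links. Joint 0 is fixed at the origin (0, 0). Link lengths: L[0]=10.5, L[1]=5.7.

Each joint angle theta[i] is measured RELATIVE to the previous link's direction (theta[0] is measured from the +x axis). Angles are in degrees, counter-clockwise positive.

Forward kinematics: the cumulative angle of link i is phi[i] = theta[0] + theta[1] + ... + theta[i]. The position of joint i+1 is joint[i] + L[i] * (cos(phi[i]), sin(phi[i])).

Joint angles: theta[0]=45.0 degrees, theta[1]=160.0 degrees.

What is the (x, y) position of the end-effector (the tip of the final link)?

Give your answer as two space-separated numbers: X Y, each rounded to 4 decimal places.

Answer: 2.2587 5.0157

Derivation:
joint[0] = (0.0000, 0.0000)  (base)
link 0: phi[0] = 45 = 45 deg
  cos(45 deg) = 0.7071, sin(45 deg) = 0.7071
  joint[1] = (0.0000, 0.0000) + 10.5 * (0.7071, 0.7071) = (0.0000 + 7.4246, 0.0000 + 7.4246) = (7.4246, 7.4246)
link 1: phi[1] = 45 + 160 = 205 deg
  cos(205 deg) = -0.9063, sin(205 deg) = -0.4226
  joint[2] = (7.4246, 7.4246) + 5.7 * (-0.9063, -0.4226) = (7.4246 + -5.1660, 7.4246 + -2.4089) = (2.2587, 5.0157)
End effector: (2.2587, 5.0157)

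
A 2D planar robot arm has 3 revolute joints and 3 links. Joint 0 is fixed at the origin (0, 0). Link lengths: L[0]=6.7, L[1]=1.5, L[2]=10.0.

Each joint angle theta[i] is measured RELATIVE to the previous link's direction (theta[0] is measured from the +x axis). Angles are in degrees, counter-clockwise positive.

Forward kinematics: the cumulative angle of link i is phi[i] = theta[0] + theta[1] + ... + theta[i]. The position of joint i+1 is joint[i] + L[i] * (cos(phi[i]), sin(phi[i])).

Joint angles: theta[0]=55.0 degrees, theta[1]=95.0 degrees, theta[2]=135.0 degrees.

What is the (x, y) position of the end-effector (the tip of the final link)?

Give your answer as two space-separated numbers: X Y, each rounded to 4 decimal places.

joint[0] = (0.0000, 0.0000)  (base)
link 0: phi[0] = 55 = 55 deg
  cos(55 deg) = 0.5736, sin(55 deg) = 0.8192
  joint[1] = (0.0000, 0.0000) + 6.7 * (0.5736, 0.8192) = (0.0000 + 3.8430, 0.0000 + 5.4883) = (3.8430, 5.4883)
link 1: phi[1] = 55 + 95 = 150 deg
  cos(150 deg) = -0.8660, sin(150 deg) = 0.5000
  joint[2] = (3.8430, 5.4883) + 1.5 * (-0.8660, 0.5000) = (3.8430 + -1.2990, 5.4883 + 0.7500) = (2.5439, 6.2383)
link 2: phi[2] = 55 + 95 + 135 = 285 deg
  cos(285 deg) = 0.2588, sin(285 deg) = -0.9659
  joint[3] = (2.5439, 6.2383) + 10 * (0.2588, -0.9659) = (2.5439 + 2.5882, 6.2383 + -9.6593) = (5.1321, -3.4209)
End effector: (5.1321, -3.4209)

Answer: 5.1321 -3.4209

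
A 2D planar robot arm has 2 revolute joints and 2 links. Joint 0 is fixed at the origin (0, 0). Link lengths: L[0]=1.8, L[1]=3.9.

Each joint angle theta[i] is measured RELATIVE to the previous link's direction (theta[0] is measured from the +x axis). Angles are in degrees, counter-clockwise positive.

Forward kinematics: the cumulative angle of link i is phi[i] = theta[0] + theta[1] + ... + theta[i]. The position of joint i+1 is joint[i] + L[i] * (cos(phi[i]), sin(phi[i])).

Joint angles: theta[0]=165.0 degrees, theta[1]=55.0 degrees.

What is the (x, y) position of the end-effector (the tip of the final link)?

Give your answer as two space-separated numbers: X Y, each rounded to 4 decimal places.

joint[0] = (0.0000, 0.0000)  (base)
link 0: phi[0] = 165 = 165 deg
  cos(165 deg) = -0.9659, sin(165 deg) = 0.2588
  joint[1] = (0.0000, 0.0000) + 1.8 * (-0.9659, 0.2588) = (0.0000 + -1.7387, 0.0000 + 0.4659) = (-1.7387, 0.4659)
link 1: phi[1] = 165 + 55 = 220 deg
  cos(220 deg) = -0.7660, sin(220 deg) = -0.6428
  joint[2] = (-1.7387, 0.4659) + 3.9 * (-0.7660, -0.6428) = (-1.7387 + -2.9876, 0.4659 + -2.5069) = (-4.7262, -2.0410)
End effector: (-4.7262, -2.0410)

Answer: -4.7262 -2.0410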